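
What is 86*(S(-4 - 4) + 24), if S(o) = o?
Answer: 1376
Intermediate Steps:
86*(S(-4 - 4) + 24) = 86*((-4 - 4) + 24) = 86*(-8 + 24) = 86*16 = 1376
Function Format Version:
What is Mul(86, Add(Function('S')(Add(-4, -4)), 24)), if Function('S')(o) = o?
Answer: 1376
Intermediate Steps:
Mul(86, Add(Function('S')(Add(-4, -4)), 24)) = Mul(86, Add(Add(-4, -4), 24)) = Mul(86, Add(-8, 24)) = Mul(86, 16) = 1376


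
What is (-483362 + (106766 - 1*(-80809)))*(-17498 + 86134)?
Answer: -20301636532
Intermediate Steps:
(-483362 + (106766 - 1*(-80809)))*(-17498 + 86134) = (-483362 + (106766 + 80809))*68636 = (-483362 + 187575)*68636 = -295787*68636 = -20301636532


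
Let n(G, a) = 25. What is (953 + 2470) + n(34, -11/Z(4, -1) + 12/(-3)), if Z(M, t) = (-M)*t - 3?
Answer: 3448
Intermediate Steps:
Z(M, t) = -3 - M*t (Z(M, t) = -M*t - 3 = -3 - M*t)
(953 + 2470) + n(34, -11/Z(4, -1) + 12/(-3)) = (953 + 2470) + 25 = 3423 + 25 = 3448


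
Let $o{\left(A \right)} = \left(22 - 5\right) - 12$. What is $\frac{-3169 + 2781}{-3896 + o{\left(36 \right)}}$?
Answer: $\frac{388}{3891} \approx 0.099717$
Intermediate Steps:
$o{\left(A \right)} = 5$ ($o{\left(A \right)} = 17 - 12 = 5$)
$\frac{-3169 + 2781}{-3896 + o{\left(36 \right)}} = \frac{-3169 + 2781}{-3896 + 5} = - \frac{388}{-3891} = \left(-388\right) \left(- \frac{1}{3891}\right) = \frac{388}{3891}$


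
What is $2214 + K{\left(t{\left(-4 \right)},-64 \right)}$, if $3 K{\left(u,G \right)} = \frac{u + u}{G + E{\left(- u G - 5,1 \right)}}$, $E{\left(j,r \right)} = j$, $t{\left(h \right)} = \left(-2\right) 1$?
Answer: $\frac{1308478}{591} \approx 2214.0$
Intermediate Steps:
$t{\left(h \right)} = -2$
$K{\left(u,G \right)} = \frac{2 u}{3 \left(-5 + G - G u\right)}$ ($K{\left(u,G \right)} = \frac{\left(u + u\right) \frac{1}{G + \left(- u G - 5\right)}}{3} = \frac{2 u \frac{1}{G - \left(5 + G u\right)}}{3} = \frac{2 u \frac{1}{-5 + G - G u}}{3} = \frac{2 u}{3 \left(-5 + G - G u\right)}$)
$2214 + K{\left(t{\left(-4 \right)},-64 \right)} = 2214 - - \frac{4}{15 - -192 + 3 \left(-64\right) \left(-2\right)} = 2214 - - \frac{4}{15 + 192 + 384} = 2214 - - \frac{4}{591} = 2214 - \left(-4\right) \frac{1}{591} = 2214 + \frac{4}{591} = \frac{1308478}{591}$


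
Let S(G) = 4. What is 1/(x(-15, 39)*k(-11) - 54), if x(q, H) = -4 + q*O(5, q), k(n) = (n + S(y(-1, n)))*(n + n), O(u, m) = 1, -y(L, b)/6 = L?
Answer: -1/2980 ≈ -0.00033557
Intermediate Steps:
y(L, b) = -6*L
k(n) = 2*n*(4 + n) (k(n) = (n + 4)*(n + n) = (4 + n)*(2*n) = 2*n*(4 + n))
x(q, H) = -4 + q (x(q, H) = -4 + q*1 = -4 + q)
1/(x(-15, 39)*k(-11) - 54) = 1/((-4 - 15)*(2*(-11)*(4 - 11)) - 54) = 1/(-38*(-11)*(-7) - 54) = 1/(-19*154 - 54) = 1/(-2926 - 54) = 1/(-2980) = -1/2980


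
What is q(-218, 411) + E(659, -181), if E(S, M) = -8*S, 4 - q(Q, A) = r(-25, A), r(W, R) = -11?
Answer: -5257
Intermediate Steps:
q(Q, A) = 15 (q(Q, A) = 4 - 1*(-11) = 4 + 11 = 15)
q(-218, 411) + E(659, -181) = 15 - 8*659 = 15 - 5272 = -5257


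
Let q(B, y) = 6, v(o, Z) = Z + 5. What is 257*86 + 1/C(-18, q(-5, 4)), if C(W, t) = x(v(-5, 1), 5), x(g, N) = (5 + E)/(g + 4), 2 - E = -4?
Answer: 243132/11 ≈ 22103.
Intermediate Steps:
v(o, Z) = 5 + Z
E = 6 (E = 2 - 1*(-4) = 2 + 4 = 6)
x(g, N) = 11/(4 + g) (x(g, N) = (5 + 6)/(g + 4) = 11/(4 + g))
C(W, t) = 11/10 (C(W, t) = 11/(4 + (5 + 1)) = 11/(4 + 6) = 11/10)
257*86 + 1/C(-18, q(-5, 4)) = 257*86 + 1/(11/10) = 22102 + 10/11 = 243132/11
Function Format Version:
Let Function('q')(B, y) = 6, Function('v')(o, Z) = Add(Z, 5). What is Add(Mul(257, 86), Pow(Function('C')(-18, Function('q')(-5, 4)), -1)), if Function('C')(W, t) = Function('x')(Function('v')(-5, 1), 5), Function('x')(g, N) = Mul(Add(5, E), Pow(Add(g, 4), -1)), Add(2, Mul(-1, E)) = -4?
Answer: Rational(243132, 11) ≈ 22103.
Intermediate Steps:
Function('v')(o, Z) = Add(5, Z)
E = 6 (E = Add(2, Mul(-1, -4)) = Add(2, 4) = 6)
Function('x')(g, N) = Mul(11, Pow(Add(4, g), -1)) (Function('x')(g, N) = Mul(Add(5, 6), Pow(Add(g, 4), -1)) = Mul(11, Pow(Add(4, g), -1)))
Function('C')(W, t) = Rational(11, 10) (Function('C')(W, t) = Mul(11, Pow(Add(4, Add(5, 1)), -1)) = Mul(11, Pow(Add(4, 6), -1)) = Mul(11, Pow(10, -1)) = Mul(11, Rational(1, 10)) = Rational(11, 10))
Add(Mul(257, 86), Pow(Function('C')(-18, Function('q')(-5, 4)), -1)) = Add(Mul(257, 86), Pow(Rational(11, 10), -1)) = Add(22102, Rational(10, 11)) = Rational(243132, 11)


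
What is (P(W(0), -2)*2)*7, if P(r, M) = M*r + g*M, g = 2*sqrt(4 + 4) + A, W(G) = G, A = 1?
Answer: -28 - 112*sqrt(2) ≈ -186.39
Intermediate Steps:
g = 1 + 4*sqrt(2) (g = 2*sqrt(4 + 4) + 1 = 2*sqrt(8) + 1 = 2*(2*sqrt(2)) + 1 = 4*sqrt(2) + 1 = 1 + 4*sqrt(2) ≈ 6.6569)
P(r, M) = M*r + M*(1 + 4*sqrt(2)) (P(r, M) = M*r + (1 + 4*sqrt(2))*M = M*r + M*(1 + 4*sqrt(2)))
(P(W(0), -2)*2)*7 = (-2*(1 + 0 + 4*sqrt(2))*2)*7 = (-2*(1 + 4*sqrt(2))*2)*7 = ((-2 - 8*sqrt(2))*2)*7 = (-4 - 16*sqrt(2))*7 = -28 - 112*sqrt(2)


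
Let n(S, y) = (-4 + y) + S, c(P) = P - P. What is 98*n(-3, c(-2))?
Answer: -686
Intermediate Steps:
c(P) = 0
n(S, y) = -4 + S + y
98*n(-3, c(-2)) = 98*(-4 - 3 + 0) = 98*(-7) = -686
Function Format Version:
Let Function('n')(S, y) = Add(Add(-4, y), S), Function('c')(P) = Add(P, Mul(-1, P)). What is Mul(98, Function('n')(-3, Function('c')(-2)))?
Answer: -686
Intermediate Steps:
Function('c')(P) = 0
Function('n')(S, y) = Add(-4, S, y)
Mul(98, Function('n')(-3, Function('c')(-2))) = Mul(98, Add(-4, -3, 0)) = Mul(98, -7) = -686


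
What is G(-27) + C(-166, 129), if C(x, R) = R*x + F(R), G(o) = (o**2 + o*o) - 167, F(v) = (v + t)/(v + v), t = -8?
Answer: -5191613/258 ≈ -20123.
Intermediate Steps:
F(v) = (-8 + v)/(2*v) (F(v) = (v - 8)/(v + v) = (-8 + v)/((2*v)) = (-8 + v)*(1/(2*v)) = (-8 + v)/(2*v))
G(o) = -167 + 2*o**2 (G(o) = (o**2 + o**2) - 167 = 2*o**2 - 167 = -167 + 2*o**2)
C(x, R) = R*x + (-8 + R)/(2*R)
G(-27) + C(-166, 129) = (-167 + 2*(-27)**2) + (1/2 - 4/129 + 129*(-166)) = (-167 + 2*729) + (1/2 - 4*1/129 - 21414) = (-167 + 1458) + (1/2 - 4/129 - 21414) = 1291 - 5524691/258 = -5191613/258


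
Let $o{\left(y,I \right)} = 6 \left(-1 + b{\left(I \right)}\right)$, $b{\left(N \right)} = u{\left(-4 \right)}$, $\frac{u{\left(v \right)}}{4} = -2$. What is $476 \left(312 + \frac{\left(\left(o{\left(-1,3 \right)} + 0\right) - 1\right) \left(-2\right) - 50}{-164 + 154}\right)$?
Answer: $145656$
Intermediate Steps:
$u{\left(v \right)} = -8$ ($u{\left(v \right)} = 4 \left(-2\right) = -8$)
$b{\left(N \right)} = -8$
$o{\left(y,I \right)} = -54$ ($o{\left(y,I \right)} = 6 \left(-1 - 8\right) = 6 \left(-9\right) = -54$)
$476 \left(312 + \frac{\left(\left(o{\left(-1,3 \right)} + 0\right) - 1\right) \left(-2\right) - 50}{-164 + 154}\right) = 476 \left(312 + \frac{\left(\left(-54 + 0\right) - 1\right) \left(-2\right) - 50}{-164 + 154}\right) = 476 \left(312 + \frac{\left(-54 - 1\right) \left(-2\right) - 50}{-10}\right) = 476 \left(312 + \left(\left(-55\right) \left(-2\right) - 50\right) \left(- \frac{1}{10}\right)\right) = 476 \left(312 + \left(110 - 50\right) \left(- \frac{1}{10}\right)\right) = 476 \left(312 + 60 \left(- \frac{1}{10}\right)\right) = 476 \left(312 - 6\right) = 476 \cdot 306 = 145656$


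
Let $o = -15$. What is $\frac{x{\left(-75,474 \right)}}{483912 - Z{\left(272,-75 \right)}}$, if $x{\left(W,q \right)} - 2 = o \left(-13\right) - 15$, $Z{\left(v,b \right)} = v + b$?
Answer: $\frac{182}{483715} \approx 0.00037625$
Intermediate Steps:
$Z{\left(v,b \right)} = b + v$
$x{\left(W,q \right)} = 182$ ($x{\left(W,q \right)} = 2 - -180 = 2 + \left(195 - 15\right) = 2 + 180 = 182$)
$\frac{x{\left(-75,474 \right)}}{483912 - Z{\left(272,-75 \right)}} = \frac{182}{483912 - \left(-75 + 272\right)} = \frac{182}{483912 - 197} = \frac{182}{483715}$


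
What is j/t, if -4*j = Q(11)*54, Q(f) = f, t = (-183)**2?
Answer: -33/7442 ≈ -0.0044343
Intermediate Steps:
t = 33489
j = -297/2 (j = -11*54/4 = -1/4*594 = -297/2 ≈ -148.50)
j/t = -297/2/33489 = -297/2*1/33489 = -33/7442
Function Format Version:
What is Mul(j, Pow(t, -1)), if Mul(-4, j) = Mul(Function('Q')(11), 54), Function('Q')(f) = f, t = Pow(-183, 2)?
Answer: Rational(-33, 7442) ≈ -0.0044343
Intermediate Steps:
t = 33489
j = Rational(-297, 2) (j = Mul(Rational(-1, 4), Mul(11, 54)) = Mul(Rational(-1, 4), 594) = Rational(-297, 2) ≈ -148.50)
Mul(j, Pow(t, -1)) = Mul(Rational(-297, 2), Pow(33489, -1)) = Mul(Rational(-297, 2), Rational(1, 33489)) = Rational(-33, 7442)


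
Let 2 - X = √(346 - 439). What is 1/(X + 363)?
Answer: 365/133318 + I*√93/133318 ≈ 0.0027378 + 7.2336e-5*I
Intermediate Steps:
X = 2 - I*√93 (X = 2 - √(346 - 439) = 2 - √(-93) = 2 - I*√93 ≈ 2.0 - 9.6436*I)
1/(X + 363) = 1/((2 - I*√93) + 363) = 1/(365 - I*√93)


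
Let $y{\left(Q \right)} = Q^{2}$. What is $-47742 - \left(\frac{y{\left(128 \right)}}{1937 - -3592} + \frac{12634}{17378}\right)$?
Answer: $- \frac{2293773673171}{48041481} \approx -47746.0$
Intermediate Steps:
$-47742 - \left(\frac{y{\left(128 \right)}}{1937 - -3592} + \frac{12634}{17378}\right) = -47742 - \left(\frac{128^{2}}{1937 - -3592} + \frac{12634}{17378}\right) = -47742 - \left(\frac{16384}{1937 + 3592} + 12634 \cdot \frac{1}{17378}\right) = -47742 - \left(\frac{16384}{5529} + \frac{6317}{8689}\right) = -47742 - \frac{177287269}{48041481} = - \frac{2293773673171}{48041481}$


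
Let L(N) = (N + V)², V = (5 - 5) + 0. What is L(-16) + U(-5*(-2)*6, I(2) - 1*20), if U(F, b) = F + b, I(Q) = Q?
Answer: 298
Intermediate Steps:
V = 0 (V = 0 + 0 = 0)
L(N) = N² (L(N) = (N + 0)² = N²)
L(-16) + U(-5*(-2)*6, I(2) - 1*20) = (-16)² + (-5*(-2)*6 + (2 - 1*20)) = 256 + (10*6 + (2 - 20)) = 256 + (60 - 18) = 256 + 42 = 298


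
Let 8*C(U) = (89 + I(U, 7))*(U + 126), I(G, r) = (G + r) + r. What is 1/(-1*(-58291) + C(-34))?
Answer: 2/118169 ≈ 1.6925e-5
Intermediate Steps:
I(G, r) = G + 2*r
C(U) = (103 + U)*(126 + U)/8 (C(U) = ((89 + (U + 2*7))*(U + 126))/8 = ((89 + (U + 14))*(126 + U))/8 = ((89 + (14 + U))*(126 + U))/8 = ((103 + U)*(126 + U))/8 = (103 + U)*(126 + U)/8)
1/(-1*(-58291) + C(-34)) = 1/(-1*(-58291) + (6489/4 + (⅛)*(-34)² + (229/8)*(-34))) = 1/(58291 + (6489/4 + (⅛)*1156 - 3893/4)) = 1/(58291 + (6489/4 + 289/2 - 3893/4)) = 1/(58291 + 1587/2) = 1/(118169/2) = 2/118169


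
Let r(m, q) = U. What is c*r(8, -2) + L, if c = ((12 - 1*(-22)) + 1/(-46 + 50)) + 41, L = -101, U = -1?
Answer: -705/4 ≈ -176.25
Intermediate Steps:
r(m, q) = -1
c = 301/4 (c = ((12 + 22) + 1/4) + 41 = (34 + ¼) + 41 = 137/4 + 41 = 301/4 ≈ 75.250)
c*r(8, -2) + L = (301/4)*(-1) - 101 = -301/4 - 101 = -705/4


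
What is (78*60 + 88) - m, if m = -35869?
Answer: 40637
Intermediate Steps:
(78*60 + 88) - m = (78*60 + 88) - 1*(-35869) = (4680 + 88) + 35869 = 4768 + 35869 = 40637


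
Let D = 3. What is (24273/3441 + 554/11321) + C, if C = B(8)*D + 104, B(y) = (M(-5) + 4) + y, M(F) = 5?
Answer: 67901214/418877 ≈ 162.10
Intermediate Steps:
B(y) = 9 + y (B(y) = (5 + 4) + y = 9 + y)
C = 155 (C = (9 + 8)*3 + 104 = 17*3 + 104 = 51 + 104 = 155)
(24273/3441 + 554/11321) + C = (24273/3441 + 554/11321) + 155 = (24273*(1/3441) + 554*(1/11321)) + 155 = (261/37 + 554/11321) + 155 = 2975279/418877 + 155 = 67901214/418877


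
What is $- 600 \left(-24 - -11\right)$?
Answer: $7800$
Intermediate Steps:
$- 600 \left(-24 - -11\right) = - 600 \left(-24 + 11\right) = \left(-600\right) \left(-13\right) = 7800$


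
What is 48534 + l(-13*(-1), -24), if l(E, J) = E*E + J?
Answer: 48679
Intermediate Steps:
l(E, J) = J + E² (l(E, J) = E² + J = J + E²)
48534 + l(-13*(-1), -24) = 48534 + (-24 + (-13*(-1))²) = 48534 + (-24 + 13²) = 48534 + (-24 + 169) = 48534 + 145 = 48679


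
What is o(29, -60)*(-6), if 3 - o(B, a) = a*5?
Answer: -1818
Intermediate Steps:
o(B, a) = 3 - 5*a (o(B, a) = 3 - a*5 = 3 - 5*a)
o(29, -60)*(-6) = (3 - 5*(-60))*(-6) = (3 + 300)*(-6) = 303*(-6) = -1818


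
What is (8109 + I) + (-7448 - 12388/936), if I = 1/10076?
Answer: 763645043/1178892 ≈ 647.76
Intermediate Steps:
I = 1/10076 ≈ 9.9246e-5
(8109 + I) + (-7448 - 12388/936) = (8109 + 1/10076) + (-7448 - 12388/936) = 81706285/10076 + (-7448 - 12388/936) = 81706285/10076 + (-7448 - 1*3097/234) = 81706285/10076 + (-7448 - 3097/234) = 81706285/10076 - 1745929/234 = 763645043/1178892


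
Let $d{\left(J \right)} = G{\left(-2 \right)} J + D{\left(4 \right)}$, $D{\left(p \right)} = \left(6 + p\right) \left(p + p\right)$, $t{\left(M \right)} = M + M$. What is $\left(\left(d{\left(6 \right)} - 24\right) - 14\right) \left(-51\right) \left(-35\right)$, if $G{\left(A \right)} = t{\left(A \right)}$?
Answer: $32130$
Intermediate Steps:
$t{\left(M \right)} = 2 M$
$G{\left(A \right)} = 2 A$
$D{\left(p \right)} = 2 p \left(6 + p\right)$ ($D{\left(p \right)} = \left(6 + p\right) 2 p = 2 p \left(6 + p\right)$)
$d{\left(J \right)} = 80 - 4 J$ ($d{\left(J \right)} = 2 \left(-2\right) J + 2 \cdot 4 \left(6 + 4\right) = - 4 J + 2 \cdot 4 \cdot 10 = - 4 J + 80 = 80 - 4 J$)
$\left(\left(d{\left(6 \right)} - 24\right) - 14\right) \left(-51\right) \left(-35\right) = \left(\left(\left(80 - 24\right) - 24\right) - 14\right) \left(-51\right) \left(-35\right) = \left(\left(56 - 24\right) - 14\right) \left(-51\right) \left(-35\right) = \left(32 - 14\right) \left(-51\right) \left(-35\right) = 18 \left(-51\right) \left(-35\right) = \left(-918\right) \left(-35\right) = 32130$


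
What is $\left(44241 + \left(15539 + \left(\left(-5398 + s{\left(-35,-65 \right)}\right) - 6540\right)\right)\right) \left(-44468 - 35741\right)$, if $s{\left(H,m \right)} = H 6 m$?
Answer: $-4932211828$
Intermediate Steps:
$s{\left(H,m \right)} = 6 H m$
$\left(44241 + \left(15539 + \left(\left(-5398 + s{\left(-35,-65 \right)}\right) - 6540\right)\right)\right) \left(-44468 - 35741\right) = \left(44241 + \left(15539 - \left(11938 - 13650\right)\right)\right) \left(-44468 - 35741\right) = \left(44241 + \left(15539 + \left(\left(-5398 + 13650\right) - 6540\right)\right)\right) \left(-80209\right) = \left(44241 + \left(15539 + \left(8252 - 6540\right)\right)\right) \left(-80209\right) = \left(44241 + \left(15539 + 1712\right)\right) \left(-80209\right) = \left(44241 + 17251\right) \left(-80209\right) = 61492 \left(-80209\right) = -4932211828$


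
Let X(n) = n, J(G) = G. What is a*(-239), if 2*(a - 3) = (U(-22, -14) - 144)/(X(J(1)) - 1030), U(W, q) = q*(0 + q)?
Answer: -731579/1029 ≈ -710.96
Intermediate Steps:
U(W, q) = q² (U(W, q) = q*q = q²)
a = 3061/1029 (a = 3 + (((-14)² - 144)/(1 - 1030))/2 = 3 + ((196 - 144)/(-1029))/2 = 3 + (52*(-1/1029))/2 = 3 + (½)*(-52/1029) = 3 - 26/1029 = 3061/1029 ≈ 2.9747)
a*(-239) = (3061/1029)*(-239) = -731579/1029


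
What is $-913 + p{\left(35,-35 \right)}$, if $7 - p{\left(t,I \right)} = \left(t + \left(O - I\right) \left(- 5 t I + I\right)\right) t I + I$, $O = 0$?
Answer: $261150754$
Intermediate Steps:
$p{\left(t,I \right)} = 7 - I - I t \left(t - I \left(I - 5 I t\right)\right)$ ($p{\left(t,I \right)} = 7 - \left(\left(t + \left(0 - I\right) \left(- 5 t I + I\right)\right) t I + I\right) = 7 - \left(\left(t + - I \left(- 5 I t + I\right)\right) t I + I\right) = 7 - \left(\left(t + - I \left(I - 5 I t\right)\right) t I + I\right) = 7 - \left(\left(t - I \left(I - 5 I t\right)\right) t I + I\right) = 7 - \left(t \left(t - I \left(I - 5 I t\right)\right) I + I\right) = 7 - \left(I t \left(t - I \left(I - 5 I t\right)\right) + I\right) = 7 - \left(I + I t \left(t - I \left(I - 5 I t\right)\right)\right) = 7 - I - I t \left(t - I \left(I - 5 I t\right)\right)$)
$-913 + p{\left(35,-35 \right)} = -913 - \left(-42 - 42875 + 1500625 + 5 \left(-35\right)^{3} \cdot 35^{2}\right) = -913 + \left(7 + 35 + 35 \left(-42875\right) - \left(-35\right) 1225 - \left(-214375\right) 1225\right) = -913 + \left(7 + 35 - 1500625 + 42875 + 262609375\right) = -913 + 261151667 = 261150754$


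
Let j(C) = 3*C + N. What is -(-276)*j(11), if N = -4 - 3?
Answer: 7176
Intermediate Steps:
N = -7
j(C) = -7 + 3*C (j(C) = 3*C - 7 = -7 + 3*C)
-(-276)*j(11) = -(-276)*(-7 + 3*11) = -(-276)*(-7 + 33) = -(-276)*26 = -1*(-7176) = 7176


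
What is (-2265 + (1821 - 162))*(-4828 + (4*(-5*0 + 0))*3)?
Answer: 2925768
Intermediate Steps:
(-2265 + (1821 - 162))*(-4828 + (4*(-5*0 + 0))*3) = (-2265 + 1659)*(-4828 + (4*(0 + 0))*3) = -606*(-4828 + (4*0)*3) = -606*(-4828 + 0*3) = -606*(-4828 + 0) = -606*(-4828) = 2925768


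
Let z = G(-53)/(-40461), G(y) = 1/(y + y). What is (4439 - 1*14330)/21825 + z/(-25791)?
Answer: -121564943166019/268239296789550 ≈ -0.45320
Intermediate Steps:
G(y) = 1/(2*y)
z = 1/4288866 (z = ((1/2)/(-53))/(-40461) = ((1/2)*(-1/53))*(-1/40461) = -1/106*(-1/40461) = 1/4288866 ≈ 2.3316e-7)
(4439 - 1*14330)/21825 + z/(-25791) = (4439 - 1*14330)/21825 + (1/4288866)/(-25791) = (4439 - 14330)*(1/21825) + (1/4288866)*(-1/25791) = -9891*1/21825 - 1/110614143006 = -1099/2425 - 1/110614143006 = -121564943166019/268239296789550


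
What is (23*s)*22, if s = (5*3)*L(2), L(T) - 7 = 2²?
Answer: 83490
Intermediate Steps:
L(T) = 11 (L(T) = 7 + 2² = 7 + 4 = 11)
s = 165 (s = (5*3)*11 = 15*11 = 165)
(23*s)*22 = (23*165)*22 = 3795*22 = 83490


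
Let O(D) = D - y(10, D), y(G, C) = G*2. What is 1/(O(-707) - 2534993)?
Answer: -1/2535720 ≈ -3.9437e-7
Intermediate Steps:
y(G, C) = 2*G
O(D) = -20 + D (O(D) = D - 2*10 = D - 1*20 = D - 20 = -20 + D)
1/(O(-707) - 2534993) = 1/((-20 - 707) - 2534993) = 1/(-727 - 2534993) = 1/(-2535720) = -1/2535720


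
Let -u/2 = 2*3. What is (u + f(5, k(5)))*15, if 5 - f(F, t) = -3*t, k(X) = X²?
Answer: 1020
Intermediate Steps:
u = -12 (u = -4*3 = -2*6 = -12)
f(F, t) = 5 + 3*t (f(F, t) = 5 - (-3)*t = 5 + 3*t)
(u + f(5, k(5)))*15 = (-12 + (5 + 3*5²))*15 = (-12 + (5 + 3*25))*15 = (-12 + (5 + 75))*15 = (-12 + 80)*15 = 68*15 = 1020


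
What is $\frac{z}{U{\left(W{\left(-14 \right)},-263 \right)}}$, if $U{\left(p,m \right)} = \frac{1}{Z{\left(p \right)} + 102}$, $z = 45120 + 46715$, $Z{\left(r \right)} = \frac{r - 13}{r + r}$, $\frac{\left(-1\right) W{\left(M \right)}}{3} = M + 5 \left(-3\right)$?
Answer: $\frac{818341685}{87} \approx 9.4062 \cdot 10^{6}$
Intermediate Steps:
$W{\left(M \right)} = 45 - 3 M$ ($W{\left(M \right)} = - 3 \left(M + 5 \left(-3\right)\right) = - 3 \left(M - 15\right) = - 3 \left(-15 + M\right) = 45 - 3 M$)
$Z{\left(r \right)} = \frac{-13 + r}{2 r}$
$z = 91835$
$U{\left(p,m \right)} = \frac{1}{102 + \frac{-13 + p}{2 p}}$ ($U{\left(p,m \right)} = \frac{1}{\frac{-13 + p}{2 p} + 102} = \frac{1}{102 + \frac{-13 + p}{2 p}}$)
$\frac{z}{U{\left(W{\left(-14 \right)},-263 \right)}} = \frac{91835}{2 \left(45 - -42\right) \frac{1}{-13 + 205 \left(45 - -42\right)}} = \frac{91835}{2 \left(45 + 42\right) \frac{1}{-13 + 205 \left(45 + 42\right)}} = \frac{91835}{2 \cdot 87 \frac{1}{-13 + 205 \cdot 87}} = \frac{91835}{2 \cdot 87 \frac{1}{-13 + 17835}} = \frac{91835}{2 \cdot 87 \cdot \frac{1}{17822}} = \frac{91835}{\frac{87}{8911}} = 91835 \cdot \frac{8911}{87} = \frac{818341685}{87}$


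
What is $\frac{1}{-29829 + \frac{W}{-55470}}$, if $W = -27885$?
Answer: $- \frac{3698}{110305783} \approx -3.3525 \cdot 10^{-5}$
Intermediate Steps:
$\frac{1}{-29829 + \frac{W}{-55470}} = \frac{1}{-29829 - \frac{27885}{-55470}} = \frac{1}{-29829 - - \frac{1859}{3698}} = \frac{1}{-29829 + \frac{1859}{3698}} = \frac{1}{- \frac{110305783}{3698}} = - \frac{3698}{110305783}$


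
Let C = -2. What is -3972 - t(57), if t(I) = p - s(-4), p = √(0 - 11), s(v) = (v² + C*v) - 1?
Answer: -3949 - I*√11 ≈ -3949.0 - 3.3166*I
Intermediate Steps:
s(v) = -1 + v² - 2*v (s(v) = (v² - 2*v) - 1 = -1 + v² - 2*v)
p = I*√11 (p = √(-11) = I*√11 ≈ 3.3166*I)
t(I) = -23 + I*√11 (t(I) = I*√11 - (-1 + (-4)² - 2*(-4)) = I*√11 - (-1 + 16 + 8) = I*√11 - 1*23 = I*√11 - 23 = -23 + I*√11)
-3972 - t(57) = -3972 - (-23 + I*√11) = -3972 + (23 - I*√11) = -3949 - I*√11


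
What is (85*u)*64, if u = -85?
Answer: -462400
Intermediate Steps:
(85*u)*64 = (85*(-85))*64 = -7225*64 = -462400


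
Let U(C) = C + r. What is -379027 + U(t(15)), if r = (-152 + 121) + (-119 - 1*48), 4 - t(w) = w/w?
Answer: -379222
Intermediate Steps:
t(w) = 3 (t(w) = 4 - w/w = 4 - 1*1 = 4 - 1 = 3)
r = -198 (r = -31 + (-119 - 48) = -31 - 167 = -198)
U(C) = -198 + C (U(C) = C - 198 = -198 + C)
-379027 + U(t(15)) = -379027 + (-198 + 3) = -379027 - 195 = -379222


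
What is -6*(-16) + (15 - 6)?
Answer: 105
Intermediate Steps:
-6*(-16) + (15 - 6) = 96 + 9 = 105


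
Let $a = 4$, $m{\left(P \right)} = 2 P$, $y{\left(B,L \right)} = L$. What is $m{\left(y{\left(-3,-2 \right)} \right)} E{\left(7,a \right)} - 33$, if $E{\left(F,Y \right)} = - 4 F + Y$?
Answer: $63$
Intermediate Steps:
$E{\left(F,Y \right)} = Y - 4 F$
$m{\left(y{\left(-3,-2 \right)} \right)} E{\left(7,a \right)} - 33 = 2 \left(-2\right) \left(4 - 28\right) - 33 = - 4 \left(4 - 28\right) - 33 = \left(-4\right) \left(-24\right) - 33 = 96 - 33 = 63$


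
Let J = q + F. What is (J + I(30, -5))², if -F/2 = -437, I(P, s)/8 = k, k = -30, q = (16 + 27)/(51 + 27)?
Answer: 2449755025/6084 ≈ 4.0266e+5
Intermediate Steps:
q = 43/78 ≈ 0.55128
I(P, s) = -240 (I(P, s) = 8*(-30) = -240)
F = 874 (F = -2*(-437) = 874)
J = 68215/78 (J = 43/78 + 874 = 68215/78 ≈ 874.55)
(J + I(30, -5))² = (68215/78 - 240)² = (49495/78)² = 2449755025/6084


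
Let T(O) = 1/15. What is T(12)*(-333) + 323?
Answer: 1504/5 ≈ 300.80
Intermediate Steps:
T(O) = 1/15
T(12)*(-333) + 323 = (1/15)*(-333) + 323 = -111/5 + 323 = 1504/5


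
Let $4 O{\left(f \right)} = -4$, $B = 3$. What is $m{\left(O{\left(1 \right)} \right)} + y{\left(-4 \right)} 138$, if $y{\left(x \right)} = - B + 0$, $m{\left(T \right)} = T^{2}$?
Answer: $-413$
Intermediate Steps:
$O{\left(f \right)} = -1$ ($O{\left(f \right)} = \frac{1}{4} \left(-4\right) = -1$)
$y{\left(x \right)} = -3$ ($y{\left(x \right)} = \left(-1\right) 3 + 0 = -3 + 0 = -3$)
$m{\left(O{\left(1 \right)} \right)} + y{\left(-4 \right)} 138 = \left(-1\right)^{2} - 414 = 1 - 414 = -413$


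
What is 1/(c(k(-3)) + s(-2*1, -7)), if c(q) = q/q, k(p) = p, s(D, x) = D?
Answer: -1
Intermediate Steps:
c(q) = 1
1/(c(k(-3)) + s(-2*1, -7)) = 1/(1 - 2*1) = 1/(1 - 2) = 1/(-1) = -1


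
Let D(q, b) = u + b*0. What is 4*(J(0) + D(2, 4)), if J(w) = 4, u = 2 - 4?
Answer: 8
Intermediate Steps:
u = -2
D(q, b) = -2 (D(q, b) = -2 + b*0 = -2 + 0 = -2)
4*(J(0) + D(2, 4)) = 4*(4 - 2) = 4*2 = 8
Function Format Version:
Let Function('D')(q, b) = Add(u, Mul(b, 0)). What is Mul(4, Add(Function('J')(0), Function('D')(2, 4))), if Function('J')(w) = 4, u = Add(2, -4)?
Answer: 8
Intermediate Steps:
u = -2
Function('D')(q, b) = -2 (Function('D')(q, b) = Add(-2, Mul(b, 0)) = Add(-2, 0) = -2)
Mul(4, Add(Function('J')(0), Function('D')(2, 4))) = Mul(4, Add(4, -2)) = Mul(4, 2) = 8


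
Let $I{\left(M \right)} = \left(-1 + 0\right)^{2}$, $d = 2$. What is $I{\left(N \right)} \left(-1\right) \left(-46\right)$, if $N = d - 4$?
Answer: $46$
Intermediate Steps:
$N = -2$ ($N = 2 - 4 = -2$)
$I{\left(M \right)} = 1$ ($I{\left(M \right)} = \left(-1\right)^{2} = 1$)
$I{\left(N \right)} \left(-1\right) \left(-46\right) = 1 \left(-1\right) \left(-46\right) = \left(-1\right) \left(-46\right) = 46$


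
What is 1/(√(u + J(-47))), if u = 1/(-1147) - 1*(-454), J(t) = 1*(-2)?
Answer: √594654121/518443 ≈ 0.047036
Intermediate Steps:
J(t) = -2
u = 520737/1147 (u = -1/1147 + 454 = 520737/1147 ≈ 454.00)
1/(√(u + J(-47))) = 1/(√(520737/1147 - 2)) = 1/(√(518443/1147)) = 1/(√594654121/1147) = √594654121/518443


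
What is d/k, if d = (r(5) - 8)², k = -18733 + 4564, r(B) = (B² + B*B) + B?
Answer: -2209/14169 ≈ -0.15590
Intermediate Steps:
r(B) = B + 2*B² (r(B) = (B² + B²) + B = 2*B² + B = B + 2*B²)
k = -14169
d = 2209 (d = (5*(1 + 2*5) - 8)² = (5*(1 + 10) - 8)² = (5*11 - 8)² = (55 - 8)² = 47² = 2209)
d/k = 2209/(-14169) = 2209*(-1/14169) = -2209/14169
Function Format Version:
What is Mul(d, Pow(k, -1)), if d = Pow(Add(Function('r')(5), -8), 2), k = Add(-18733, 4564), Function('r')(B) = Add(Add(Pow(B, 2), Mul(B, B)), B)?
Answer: Rational(-2209, 14169) ≈ -0.15590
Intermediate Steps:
Function('r')(B) = Add(B, Mul(2, Pow(B, 2))) (Function('r')(B) = Add(Add(Pow(B, 2), Pow(B, 2)), B) = Add(Mul(2, Pow(B, 2)), B) = Add(B, Mul(2, Pow(B, 2))))
k = -14169
d = 2209 (d = Pow(Add(Mul(5, Add(1, Mul(2, 5))), -8), 2) = Pow(Add(Mul(5, Add(1, 10)), -8), 2) = Pow(Add(Mul(5, 11), -8), 2) = Pow(Add(55, -8), 2) = Pow(47, 2) = 2209)
Mul(d, Pow(k, -1)) = Mul(2209, Pow(-14169, -1)) = Mul(2209, Rational(-1, 14169)) = Rational(-2209, 14169)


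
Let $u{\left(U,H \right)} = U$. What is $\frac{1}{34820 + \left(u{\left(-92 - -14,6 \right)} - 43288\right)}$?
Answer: $- \frac{1}{8546} \approx -0.00011701$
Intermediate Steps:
$\frac{1}{34820 + \left(u{\left(-92 - -14,6 \right)} - 43288\right)} = \frac{1}{34820 - 43366} = \frac{1}{-8546} = - \frac{1}{8546}$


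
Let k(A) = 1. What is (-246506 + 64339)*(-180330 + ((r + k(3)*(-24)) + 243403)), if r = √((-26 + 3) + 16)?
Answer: -11485447183 - 182167*I*√7 ≈ -1.1485e+10 - 4.8197e+5*I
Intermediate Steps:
r = I*√7 (r = √(-23 + 16) = √(-7) = I*√7 ≈ 2.6458*I)
(-246506 + 64339)*(-180330 + ((r + k(3)*(-24)) + 243403)) = (-246506 + 64339)*(-180330 + ((I*√7 + 1*(-24)) + 243403)) = -182167*(-180330 + ((I*√7 - 24) + 243403)) = -182167*(-180330 + ((-24 + I*√7) + 243403)) = -182167*(-180330 + (243379 + I*√7)) = -182167*(63049 + I*√7) = -11485447183 - 182167*I*√7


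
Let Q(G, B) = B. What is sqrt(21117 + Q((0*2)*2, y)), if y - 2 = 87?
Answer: sqrt(21206) ≈ 145.62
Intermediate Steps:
y = 89 (y = 2 + 87 = 89)
sqrt(21117 + Q((0*2)*2, y)) = sqrt(21117 + 89) = sqrt(21206)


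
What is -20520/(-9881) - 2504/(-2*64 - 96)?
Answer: 3667313/276668 ≈ 13.255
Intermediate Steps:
-20520/(-9881) - 2504/(-2*64 - 96) = -20520*(-1/9881) - 2504/(-128 - 96) = 20520/9881 - 2504/(-224) = 20520/9881 - 2504*(-1/224) = 20520/9881 + 313/28 = 3667313/276668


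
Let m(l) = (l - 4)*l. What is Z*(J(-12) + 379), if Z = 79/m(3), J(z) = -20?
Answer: -28361/3 ≈ -9453.7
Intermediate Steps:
m(l) = l*(-4 + l) (m(l) = (-4 + l)*l = l*(-4 + l))
Z = -79/3 (Z = 79/((3*(-4 + 3))) = 79/((3*(-1))) = 79/(-3) = 79*(-⅓) = -79/3 ≈ -26.333)
Z*(J(-12) + 379) = -79*(-20 + 379)/3 = -79/3*359 = -28361/3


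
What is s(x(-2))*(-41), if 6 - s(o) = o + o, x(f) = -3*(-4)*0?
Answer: -246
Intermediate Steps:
x(f) = 0 (x(f) = 12*0 = 0)
s(o) = 6 - 2*o (s(o) = 6 - (o + o) = 6 - 2*o)
s(x(-2))*(-41) = (6 - 2*0)*(-41) = (6 + 0)*(-41) = 6*(-41) = -246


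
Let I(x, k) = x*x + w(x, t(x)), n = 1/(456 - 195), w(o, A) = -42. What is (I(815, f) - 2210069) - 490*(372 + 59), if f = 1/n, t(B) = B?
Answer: -1757076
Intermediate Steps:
n = 1/261 ≈ 0.0038314
f = 261 (f = 1/(1/261) = 261)
I(x, k) = -42 + x**2 (I(x, k) = x*x - 42 = x**2 - 42 = -42 + x**2)
(I(815, f) - 2210069) - 490*(372 + 59) = ((-42 + 815**2) - 2210069) - 490*(372 + 59) = ((-42 + 664225) - 2210069) - 490*431 = (664183 - 2210069) - 211190 = -1545886 - 211190 = -1757076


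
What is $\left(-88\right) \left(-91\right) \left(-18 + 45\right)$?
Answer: $216216$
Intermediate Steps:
$\left(-88\right) \left(-91\right) \left(-18 + 45\right) = 8008 \cdot 27 = 216216$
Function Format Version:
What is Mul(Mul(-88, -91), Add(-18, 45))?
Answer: 216216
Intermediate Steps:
Mul(Mul(-88, -91), Add(-18, 45)) = Mul(8008, 27) = 216216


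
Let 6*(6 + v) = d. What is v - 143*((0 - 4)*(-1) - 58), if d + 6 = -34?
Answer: 23128/3 ≈ 7709.3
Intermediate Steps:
d = -40 (d = -6 - 34 = -40)
v = -38/3 (v = -6 + (⅙)*(-40) = -6 - 20/3 = -38/3 ≈ -12.667)
v - 143*((0 - 4)*(-1) - 58) = -38/3 - 143*((0 - 4)*(-1) - 58) = -38/3 - 143*(-4*(-1) - 58) = -38/3 - 143*(4 - 58) = -38/3 - 143*(-54) = -38/3 + 7722 = 23128/3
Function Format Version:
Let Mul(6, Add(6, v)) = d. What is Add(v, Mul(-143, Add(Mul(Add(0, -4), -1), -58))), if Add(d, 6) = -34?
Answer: Rational(23128, 3) ≈ 7709.3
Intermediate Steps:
d = -40 (d = Add(-6, -34) = -40)
v = Rational(-38, 3) (v = Add(-6, Mul(Rational(1, 6), -40)) = Add(-6, Rational(-20, 3)) = Rational(-38, 3) ≈ -12.667)
Add(v, Mul(-143, Add(Mul(Add(0, -4), -1), -58))) = Add(Rational(-38, 3), Mul(-143, Add(Mul(Add(0, -4), -1), -58))) = Add(Rational(-38, 3), Mul(-143, Add(Mul(-4, -1), -58))) = Add(Rational(-38, 3), Mul(-143, Add(4, -58))) = Add(Rational(-38, 3), Mul(-143, -54)) = Add(Rational(-38, 3), 7722) = Rational(23128, 3)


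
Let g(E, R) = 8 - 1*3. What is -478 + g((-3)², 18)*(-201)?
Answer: -1483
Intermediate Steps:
g(E, R) = 5 (g(E, R) = 8 - 3 = 5)
-478 + g((-3)², 18)*(-201) = -478 + 5*(-201) = -478 - 1005 = -1483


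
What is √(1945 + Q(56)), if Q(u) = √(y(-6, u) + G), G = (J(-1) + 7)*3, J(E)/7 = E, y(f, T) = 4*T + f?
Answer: √(1945 + √218) ≈ 44.269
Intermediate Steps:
y(f, T) = f + 4*T
J(E) = 7*E
G = 0 (G = (7*(-1) + 7)*3 = (-7 + 7)*3 = 0*3 = 0)
Q(u) = √(-6 + 4*u) (Q(u) = √((-6 + 4*u) + 0) = √(-6 + 4*u))
√(1945 + Q(56)) = √(1945 + √(-6 + 4*56)) = √(1945 + √(-6 + 224)) = √(1945 + √218)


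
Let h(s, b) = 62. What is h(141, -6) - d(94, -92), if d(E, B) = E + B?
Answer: 60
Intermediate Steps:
d(E, B) = B + E
h(141, -6) - d(94, -92) = 62 - (-92 + 94) = 62 - 1*2 = 62 - 2 = 60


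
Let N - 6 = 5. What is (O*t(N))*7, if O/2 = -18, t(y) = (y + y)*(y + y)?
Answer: -121968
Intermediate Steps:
N = 11 (N = 6 + 5 = 11)
t(y) = 4*y² (t(y) = (2*y)*(2*y) = 4*y²)
O = -36 (O = 2*(-18) = -36)
(O*t(N))*7 = -144*11²*7 = -144*121*7 = -36*484*7 = -17424*7 = -121968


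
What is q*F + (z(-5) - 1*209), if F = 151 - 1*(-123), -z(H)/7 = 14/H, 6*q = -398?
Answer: -275471/15 ≈ -18365.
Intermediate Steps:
q = -199/3 (q = (⅙)*(-398) = -199/3 ≈ -66.333)
z(H) = -98/H
F = 274 (F = 151 + 123 = 274)
q*F + (z(-5) - 1*209) = -199/3*274 + (-98/(-5) - 1*209) = -54526/3 + (-98*(-⅕) - 209) = -54526/3 + (98/5 - 209) = -54526/3 - 947/5 = -275471/15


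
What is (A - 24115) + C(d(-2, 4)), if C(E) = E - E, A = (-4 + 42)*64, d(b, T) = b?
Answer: -21683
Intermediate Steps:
A = 2432 (A = 38*64 = 2432)
C(E) = 0
(A - 24115) + C(d(-2, 4)) = (2432 - 24115) + 0 = -21683 + 0 = -21683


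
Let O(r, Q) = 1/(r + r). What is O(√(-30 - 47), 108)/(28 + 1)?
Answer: -I*√77/4466 ≈ -0.0019648*I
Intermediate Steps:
O(r, Q) = 1/(2*r)
O(√(-30 - 47), 108)/(28 + 1) = (1/(2*(√(-30 - 47))))/(28 + 1) = (1/(2*(√(-77))))/29 = (1/(2*((I*√77))))/29 = ((-I*√77/77)/2)/29 = (-I*√77/154)/29 = -I*√77/4466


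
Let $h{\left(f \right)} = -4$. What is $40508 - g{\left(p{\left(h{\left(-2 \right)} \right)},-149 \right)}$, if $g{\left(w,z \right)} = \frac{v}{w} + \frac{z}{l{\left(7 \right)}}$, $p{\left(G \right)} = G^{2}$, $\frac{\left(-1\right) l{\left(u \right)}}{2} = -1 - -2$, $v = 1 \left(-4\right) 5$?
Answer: $\frac{161739}{4} \approx 40435.0$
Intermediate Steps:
$v = -20$ ($v = \left(-4\right) 5 = -20$)
$l{\left(u \right)} = -2$ ($l{\left(u \right)} = - 2 \left(-1 - -2\right) = - 2 \left(-1 + 2\right) = \left(-2\right) 1 = -2$)
$g{\left(w,z \right)} = - \frac{20}{w} - \frac{z}{2}$ ($g{\left(w,z \right)} = - \frac{20}{w} + \frac{z}{-2} = - \frac{20}{w} + z \left(- \frac{1}{2}\right) = - \frac{20}{w} - \frac{z}{2}$)
$40508 - g{\left(p{\left(h{\left(-2 \right)} \right)},-149 \right)} = 40508 - \left(- \frac{20}{\left(-4\right)^{2}} - - \frac{149}{2}\right) = 40508 - \left(- \frac{20}{16} + \frac{149}{2}\right) = 40508 - \left(\left(-20\right) \frac{1}{16} + \frac{149}{2}\right) = 40508 - \left(- \frac{5}{4} + \frac{149}{2}\right) = 40508 - \frac{293}{4} = \frac{161739}{4}$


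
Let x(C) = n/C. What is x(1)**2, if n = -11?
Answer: 121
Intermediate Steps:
x(C) = -11/C
x(1)**2 = (-11/1)**2 = (-11*1)**2 = (-11)**2 = 121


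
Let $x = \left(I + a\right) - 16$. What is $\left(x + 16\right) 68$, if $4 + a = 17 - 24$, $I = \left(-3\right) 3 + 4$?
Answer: $-1088$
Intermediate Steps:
$I = -5$ ($I = -9 + 4 = -5$)
$a = -11$ ($a = -4 + \left(17 - 24\right) = -4 - 7 = -11$)
$x = -32$ ($x = \left(-5 - 11\right) - 16 = -16 - 16 = -32$)
$\left(x + 16\right) 68 = \left(-32 + 16\right) 68 = \left(-16\right) 68 = -1088$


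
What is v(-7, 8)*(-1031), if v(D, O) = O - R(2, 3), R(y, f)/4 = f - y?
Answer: -4124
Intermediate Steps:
R(y, f) = -4*y + 4*f (R(y, f) = 4*(f - y) = -4*y + 4*f)
v(D, O) = -4 + O (v(D, O) = O - (-4*2 + 4*3) = O - (-8 + 12) = O - 1*4 = O - 4 = -4 + O)
v(-7, 8)*(-1031) = (-4 + 8)*(-1031) = 4*(-1031) = -4124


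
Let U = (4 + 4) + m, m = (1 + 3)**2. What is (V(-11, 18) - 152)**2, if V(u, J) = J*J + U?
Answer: 38416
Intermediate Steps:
m = 16 (m = 4**2 = 16)
U = 24 (U = (4 + 4) + 16 = 8 + 16 = 24)
V(u, J) = 24 + J**2 (V(u, J) = J*J + 24 = J**2 + 24 = 24 + J**2)
(V(-11, 18) - 152)**2 = ((24 + 18**2) - 152)**2 = ((24 + 324) - 152)**2 = (348 - 152)**2 = 196**2 = 38416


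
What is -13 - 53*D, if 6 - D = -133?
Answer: -7380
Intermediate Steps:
D = 139 (D = 6 - 1*(-133) = 6 + 133 = 139)
-13 - 53*D = -13 - 53*139 = -13 - 7367 = -7380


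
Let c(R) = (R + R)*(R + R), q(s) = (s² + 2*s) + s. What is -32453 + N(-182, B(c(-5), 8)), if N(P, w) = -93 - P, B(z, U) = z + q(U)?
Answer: -32364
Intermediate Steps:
q(s) = s² + 3*s
c(R) = 4*R² (c(R) = (2*R)*(2*R) = 4*R²)
B(z, U) = z + U*(3 + U)
-32453 + N(-182, B(c(-5), 8)) = -32453 + (-93 - 1*(-182)) = -32453 + (-93 + 182) = -32453 + 89 = -32364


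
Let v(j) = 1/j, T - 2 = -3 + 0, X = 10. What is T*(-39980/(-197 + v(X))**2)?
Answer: 3998000/3876961 ≈ 1.0312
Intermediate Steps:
T = -1 (T = 2 + (-3 + 0) = 2 - 3 = -1)
v(j) = 1/j
T*(-39980/(-197 + v(X))**2) = -(-39980)/((-197 + 1/10)**2) = -(-39980)/((-1969/10)**2) = -(-39980)/3876961/100 = -(-39980)*100/3876961 = -1*(-3998000/3876961) = 3998000/3876961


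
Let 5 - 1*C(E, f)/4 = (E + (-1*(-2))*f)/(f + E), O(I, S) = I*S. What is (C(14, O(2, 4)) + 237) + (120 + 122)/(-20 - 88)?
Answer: 148087/594 ≈ 249.30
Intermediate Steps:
C(E, f) = 20 - 4*(E + 2*f)/(E + f) (C(E, f) = 20 - 4*(E + (-1*(-2))*f)/(f + E) = 20 - 4*(E + 2*f)/(E + f))
(C(14, O(2, 4)) + 237) + (120 + 122)/(-20 - 88) = (4*(3*(2*4) + 4*14)/(14 + 2*4) + 237) + (120 + 122)/(-20 - 88) = (4*(3*8 + 56)/(14 + 8) + 237) + 242/(-108) = (4*(24 + 56)/22 + 237) + 242*(-1/108) = (4*(1/22)*80 + 237) - 121/54 = (160/11 + 237) - 121/54 = 2767/11 - 121/54 = 148087/594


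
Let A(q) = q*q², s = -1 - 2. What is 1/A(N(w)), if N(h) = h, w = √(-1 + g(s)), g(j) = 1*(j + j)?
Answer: I*√7/49 ≈ 0.053995*I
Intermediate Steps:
s = -3
g(j) = 2*j (g(j) = 1*(2*j) = 2*j)
w = I*√7 (w = √(-1 + 2*(-3)) = √(-1 - 6) = √(-7) = I*√7 ≈ 2.6458*I)
A(q) = q³
1/A(N(w)) = 1/((I*√7)³) = 1/(-7*I*√7) = I*√7/49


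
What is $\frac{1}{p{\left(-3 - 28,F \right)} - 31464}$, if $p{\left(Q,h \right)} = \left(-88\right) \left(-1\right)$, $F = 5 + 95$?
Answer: $- \frac{1}{31376} \approx -3.1871 \cdot 10^{-5}$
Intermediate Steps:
$F = 100$
$p{\left(Q,h \right)} = 88$
$\frac{1}{p{\left(-3 - 28,F \right)} - 31464} = \frac{1}{88 - 31464} = \frac{1}{-31376} = - \frac{1}{31376}$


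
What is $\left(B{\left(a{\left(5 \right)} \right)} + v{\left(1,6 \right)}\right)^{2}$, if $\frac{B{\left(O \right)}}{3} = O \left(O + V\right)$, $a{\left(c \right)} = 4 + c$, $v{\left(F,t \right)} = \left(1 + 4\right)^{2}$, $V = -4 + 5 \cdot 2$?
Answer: $184900$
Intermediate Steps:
$V = 6$ ($V = -4 + 10 = 6$)
$v{\left(F,t \right)} = 25$ ($v{\left(F,t \right)} = 5^{2} = 25$)
$B{\left(O \right)} = 3 O \left(6 + O\right)$ ($B{\left(O \right)} = 3 O \left(O + 6\right) = 3 O \left(6 + O\right)$)
$\left(B{\left(a{\left(5 \right)} \right)} + v{\left(1,6 \right)}\right)^{2} = \left(3 \left(4 + 5\right) \left(6 + \left(4 + 5\right)\right) + 25\right)^{2} = \left(3 \cdot 9 \left(6 + 9\right) + 25\right)^{2} = \left(3 \cdot 9 \cdot 15 + 25\right)^{2} = \left(405 + 25\right)^{2} = 430^{2} = 184900$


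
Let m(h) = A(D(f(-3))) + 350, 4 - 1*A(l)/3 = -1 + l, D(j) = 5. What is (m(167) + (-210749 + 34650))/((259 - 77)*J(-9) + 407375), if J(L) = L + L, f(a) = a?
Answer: -175749/404099 ≈ -0.43492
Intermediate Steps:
A(l) = 15 - 3*l (A(l) = 12 - 3*(-1 + l) = 12 + (3 - 3*l) = 15 - 3*l)
J(L) = 2*L
m(h) = 350 (m(h) = (15 - 3*5) + 350 = (15 - 15) + 350 = 0 + 350 = 350)
(m(167) + (-210749 + 34650))/((259 - 77)*J(-9) + 407375) = (350 + (-210749 + 34650))/((259 - 77)*(2*(-9)) + 407375) = (350 - 176099)/(182*(-18) + 407375) = -175749/(-3276 + 407375) = -175749/404099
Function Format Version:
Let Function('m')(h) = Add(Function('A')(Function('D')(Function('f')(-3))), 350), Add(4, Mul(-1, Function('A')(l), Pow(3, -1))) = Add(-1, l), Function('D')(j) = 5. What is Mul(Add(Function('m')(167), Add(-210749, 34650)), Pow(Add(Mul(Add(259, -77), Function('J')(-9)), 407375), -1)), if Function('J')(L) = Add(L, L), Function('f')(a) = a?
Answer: Rational(-175749, 404099) ≈ -0.43492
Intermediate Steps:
Function('A')(l) = Add(15, Mul(-3, l)) (Function('A')(l) = Add(12, Mul(-3, Add(-1, l))) = Add(12, Add(3, Mul(-3, l))) = Add(15, Mul(-3, l)))
Function('J')(L) = Mul(2, L)
Function('m')(h) = 350 (Function('m')(h) = Add(Add(15, Mul(-3, 5)), 350) = Add(Add(15, -15), 350) = Add(0, 350) = 350)
Mul(Add(Function('m')(167), Add(-210749, 34650)), Pow(Add(Mul(Add(259, -77), Function('J')(-9)), 407375), -1)) = Mul(Add(350, Add(-210749, 34650)), Pow(Add(Mul(Add(259, -77), Mul(2, -9)), 407375), -1)) = Mul(Add(350, -176099), Pow(Add(Mul(182, -18), 407375), -1)) = Mul(-175749, Pow(Add(-3276, 407375), -1)) = Mul(-175749, Pow(404099, -1)) = Mul(-175749, Rational(1, 404099)) = Rational(-175749, 404099)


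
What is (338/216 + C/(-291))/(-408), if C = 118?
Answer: -12145/4274208 ≈ -0.0028415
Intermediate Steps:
(338/216 + C/(-291))/(-408) = (338/216 + 118/(-291))/(-408) = (338*(1/216) + 118*(-1/291))*(-1/408) = (169/108 - 118/291)*(-1/408) = (12145/10476)*(-1/408) = -12145/4274208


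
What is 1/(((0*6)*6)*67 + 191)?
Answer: 1/191 ≈ 0.0052356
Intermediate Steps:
1/(((0*6)*6)*67 + 191) = 1/((0*6)*67 + 191) = 1/(0*67 + 191) = 1/(0 + 191) = 1/191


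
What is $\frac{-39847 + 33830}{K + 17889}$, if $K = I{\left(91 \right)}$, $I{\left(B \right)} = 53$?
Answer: $- \frac{6017}{17942} \approx -0.33536$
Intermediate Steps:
$K = 53$
$\frac{-39847 + 33830}{K + 17889} = \frac{-39847 + 33830}{53 + 17889} = - \frac{6017}{17942}$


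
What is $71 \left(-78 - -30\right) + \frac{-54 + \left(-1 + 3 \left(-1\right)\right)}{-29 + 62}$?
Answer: $- \frac{112522}{33} \approx -3409.8$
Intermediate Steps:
$71 \left(-78 - -30\right) + \frac{-54 + \left(-1 + 3 \left(-1\right)\right)}{-29 + 62} = 71 \left(-78 + 30\right) + \frac{-54 - 4}{33} = 71 \left(-48\right) + \left(-54 - 4\right) \frac{1}{33} = -3408 - \frac{58}{33} = - \frac{112522}{33}$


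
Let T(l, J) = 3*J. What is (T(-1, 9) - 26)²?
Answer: 1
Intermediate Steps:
(T(-1, 9) - 26)² = (3*9 - 26)² = (27 - 26)² = 1² = 1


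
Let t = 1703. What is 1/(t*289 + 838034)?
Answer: 1/1330201 ≈ 7.5177e-7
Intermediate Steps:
1/(t*289 + 838034) = 1/(1703*289 + 838034) = 1/(492167 + 838034) = 1/1330201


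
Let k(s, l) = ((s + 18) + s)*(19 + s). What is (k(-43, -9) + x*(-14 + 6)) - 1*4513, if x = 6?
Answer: -2929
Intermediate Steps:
k(s, l) = (18 + 2*s)*(19 + s) (k(s, l) = ((18 + s) + s)*(19 + s) = (18 + 2*s)*(19 + s))
(k(-43, -9) + x*(-14 + 6)) - 1*4513 = ((342 + 2*(-43)**2 + 56*(-43)) + 6*(-14 + 6)) - 1*4513 = ((342 + 2*1849 - 2408) + 6*(-8)) - 4513 = ((342 + 3698 - 2408) - 48) - 4513 = (1632 - 48) - 4513 = 1584 - 4513 = -2929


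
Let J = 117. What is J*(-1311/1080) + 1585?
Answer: 57719/40 ≈ 1443.0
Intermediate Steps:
J*(-1311/1080) + 1585 = 117*(-1311/1080) + 1585 = 117*(-1311*1/1080) + 1585 = 117*(-437/360) + 1585 = -5681/40 + 1585 = 57719/40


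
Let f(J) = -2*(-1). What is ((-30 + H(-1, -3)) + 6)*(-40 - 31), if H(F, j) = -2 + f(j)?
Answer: 1704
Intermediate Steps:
f(J) = 2
H(F, j) = 0 (H(F, j) = -2 + 2 = 0)
((-30 + H(-1, -3)) + 6)*(-40 - 31) = ((-30 + 0) + 6)*(-40 - 31) = (-30 + 6)*(-71) = -24*(-71) = 1704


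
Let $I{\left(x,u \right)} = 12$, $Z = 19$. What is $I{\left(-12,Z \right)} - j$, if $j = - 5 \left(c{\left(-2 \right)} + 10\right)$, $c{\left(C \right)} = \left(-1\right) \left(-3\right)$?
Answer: $77$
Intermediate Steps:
$c{\left(C \right)} = 3$
$j = -65$ ($j = - 5 \left(3 + 10\right) = \left(-5\right) 13 = -65$)
$I{\left(-12,Z \right)} - j = 12 - -65 = 12 + 65 = 77$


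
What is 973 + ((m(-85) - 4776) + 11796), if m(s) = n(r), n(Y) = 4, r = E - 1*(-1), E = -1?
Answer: 7997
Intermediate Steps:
r = 0 (r = -1 - 1*(-1) = -1 + 1 = 0)
m(s) = 4
973 + ((m(-85) - 4776) + 11796) = 973 + ((4 - 4776) + 11796) = 973 + (-4772 + 11796) = 973 + 7024 = 7997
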